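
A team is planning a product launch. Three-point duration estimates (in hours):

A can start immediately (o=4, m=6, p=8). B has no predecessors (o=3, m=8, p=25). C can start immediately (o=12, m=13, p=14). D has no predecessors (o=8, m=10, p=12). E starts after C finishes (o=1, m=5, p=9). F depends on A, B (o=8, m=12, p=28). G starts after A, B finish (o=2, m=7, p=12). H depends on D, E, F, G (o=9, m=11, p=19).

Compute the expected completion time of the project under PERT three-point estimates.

36 hours

te_A = (4 + 4·6 + 8)/6 = 36/6 = 6
te_B = (3 + 4·8 + 25)/6 = 60/6 = 10
te_C = (12 + 4·13 + 14)/6 = 78/6 = 13
te_D = (8 + 4·10 + 12)/6 = 60/6 = 10
te_E = (1 + 4·5 + 9)/6 = 30/6 = 5
te_F = (8 + 4·12 + 28)/6 = 84/6 = 14
te_G = (2 + 4·7 + 12)/6 = 42/6 = 7
te_H = (9 + 4·11 + 19)/6 = 72/6 = 12

Forward pass:
ES_A = 0; EF_A = 6
ES_B = 0; EF_B = 10
ES_C = 0; EF_C = 13
ES_D = 0; EF_D = 10
ES_E = 13; EF_E = 13+5 = 18
ES_F = max(EF_A=6, EF_B=10) = 10; EF_F = 10+14 = 24
ES_G = max(EF_A=6, EF_B=10) = 10; EF_G = 10+7 = 17
ES_H = max(EF_D=10, EF_E=18, EF_F=24, EF_G=17) = 24; EF_H = 24+12 = 36
Expected project duration μ = 36 hours. Critical path: B → F → H.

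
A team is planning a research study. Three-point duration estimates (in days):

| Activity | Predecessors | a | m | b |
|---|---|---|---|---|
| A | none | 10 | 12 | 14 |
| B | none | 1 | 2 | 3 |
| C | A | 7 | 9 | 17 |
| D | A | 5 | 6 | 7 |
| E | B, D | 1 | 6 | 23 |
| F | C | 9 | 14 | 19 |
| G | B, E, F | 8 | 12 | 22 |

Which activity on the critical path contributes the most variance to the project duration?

G

te_A = (10 + 4·12 + 14)/6 = 72/6 = 12; σ²_A = ((14−10)/6)² = 0.444
te_B = (1 + 4·2 + 3)/6 = 12/6 = 2; σ²_B = ((3−1)/6)² = 0.111
te_C = (7 + 4·9 + 17)/6 = 60/6 = 10; σ²_C = ((17−7)/6)² = 2.778
te_D = (5 + 4·6 + 7)/6 = 36/6 = 6; σ²_D = ((7−5)/6)² = 0.111
te_E = (1 + 4·6 + 23)/6 = 48/6 = 8; σ²_E = ((23−1)/6)² = 13.444
te_F = (9 + 4·14 + 19)/6 = 84/6 = 14; σ²_F = ((19−9)/6)² = 2.778
te_G = (8 + 4·12 + 22)/6 = 78/6 = 13; σ²_G = ((22−8)/6)² = 5.444

Forward pass:
ES_A = 0; EF_A = 12
ES_B = 0; EF_B = 2
ES_C = 12; EF_C = 12+10 = 22
ES_D = 12; EF_D = 12+6 = 18
ES_E = max(EF_B=2, EF_D=18) = 18; EF_E = 18+8 = 26
ES_F = 22; EF_F = 22+14 = 36
ES_G = max(EF_B=2, EF_E=26, EF_F=36) = 36; EF_G = 36+13 = 49
Expected project duration μ = 49 days. Critical path: A → C → F → G.

Variances on critical path: σ²_A=0.444, σ²_C=2.778, σ²_F=2.778, σ²_G=5.444.
Largest is σ²_G = 5.444.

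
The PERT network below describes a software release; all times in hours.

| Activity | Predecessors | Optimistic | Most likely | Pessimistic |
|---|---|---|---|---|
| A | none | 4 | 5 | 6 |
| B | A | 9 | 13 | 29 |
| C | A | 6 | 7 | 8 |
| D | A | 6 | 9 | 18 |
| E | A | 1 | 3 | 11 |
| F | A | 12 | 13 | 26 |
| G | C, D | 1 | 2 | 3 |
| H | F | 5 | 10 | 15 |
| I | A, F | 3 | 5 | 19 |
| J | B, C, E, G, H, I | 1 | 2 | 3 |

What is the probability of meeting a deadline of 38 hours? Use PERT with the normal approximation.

te_A = (4 + 4·5 + 6)/6 = 30/6 = 5; σ²_A = ((6−4)/6)² = 0.111
te_B = (9 + 4·13 + 29)/6 = 90/6 = 15; σ²_B = ((29−9)/6)² = 11.111
te_C = (6 + 4·7 + 8)/6 = 42/6 = 7; σ²_C = ((8−6)/6)² = 0.111
te_D = (6 + 4·9 + 18)/6 = 60/6 = 10; σ²_D = ((18−6)/6)² = 4.000
te_E = (1 + 4·3 + 11)/6 = 24/6 = 4; σ²_E = ((11−1)/6)² = 2.778
te_F = (12 + 4·13 + 26)/6 = 90/6 = 15; σ²_F = ((26−12)/6)² = 5.444
te_G = (1 + 4·2 + 3)/6 = 12/6 = 2; σ²_G = ((3−1)/6)² = 0.111
te_H = (5 + 4·10 + 15)/6 = 60/6 = 10; σ²_H = ((15−5)/6)² = 2.778
te_I = (3 + 4·5 + 19)/6 = 42/6 = 7; σ²_I = ((19−3)/6)² = 7.111
te_J = (1 + 4·2 + 3)/6 = 12/6 = 2; σ²_J = ((3−1)/6)² = 0.111

Forward pass:
ES_A = 0; EF_A = 5
ES_B = 5; EF_B = 5+15 = 20
ES_C = 5; EF_C = 5+7 = 12
ES_D = 5; EF_D = 5+10 = 15
ES_E = 5; EF_E = 5+4 = 9
ES_F = 5; EF_F = 5+15 = 20
ES_G = max(EF_C=12, EF_D=15) = 15; EF_G = 15+2 = 17
ES_H = 20; EF_H = 20+10 = 30
ES_I = max(EF_A=5, EF_F=20) = 20; EF_I = 20+7 = 27
ES_J = max(EF_B=20, EF_C=12, EF_E=9, EF_G=17, EF_H=30, EF_I=27) = 30; EF_J = 30+2 = 32
Expected project duration μ = 32 hours. Critical path: A → F → H → J.

Variance along critical path = 0.111 + 5.444 + 2.778 + 0.111 = 8.444; σ = √8.444 = 2.906 hours.
Z = (38 − 32) / 2.906 = 2.065
P(T ≤ 38) = Φ(2.065) ≈ 0.981

0.981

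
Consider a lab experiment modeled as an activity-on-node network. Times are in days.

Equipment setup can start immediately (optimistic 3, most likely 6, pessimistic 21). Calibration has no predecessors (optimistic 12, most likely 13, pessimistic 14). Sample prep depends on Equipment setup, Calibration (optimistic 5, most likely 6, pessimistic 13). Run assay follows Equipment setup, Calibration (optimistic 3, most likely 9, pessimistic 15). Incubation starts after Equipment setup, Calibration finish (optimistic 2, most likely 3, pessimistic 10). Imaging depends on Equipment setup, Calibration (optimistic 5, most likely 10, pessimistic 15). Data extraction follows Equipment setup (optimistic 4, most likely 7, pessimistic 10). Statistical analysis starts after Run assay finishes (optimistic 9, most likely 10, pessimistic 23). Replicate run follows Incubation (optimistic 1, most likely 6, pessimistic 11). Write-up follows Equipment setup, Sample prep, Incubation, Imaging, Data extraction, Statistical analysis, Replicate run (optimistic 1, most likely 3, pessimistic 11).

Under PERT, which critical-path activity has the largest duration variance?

te_Equipment setup = (3 + 4·6 + 21)/6 = 48/6 = 8; σ²_Equipment setup = ((21−3)/6)² = 9.000
te_Calibration = (12 + 4·13 + 14)/6 = 78/6 = 13; σ²_Calibration = ((14−12)/6)² = 0.111
te_Sample prep = (5 + 4·6 + 13)/6 = 42/6 = 7; σ²_Sample prep = ((13−5)/6)² = 1.778
te_Run assay = (3 + 4·9 + 15)/6 = 54/6 = 9; σ²_Run assay = ((15−3)/6)² = 4.000
te_Incubation = (2 + 4·3 + 10)/6 = 24/6 = 4; σ²_Incubation = ((10−2)/6)² = 1.778
te_Imaging = (5 + 4·10 + 15)/6 = 60/6 = 10; σ²_Imaging = ((15−5)/6)² = 2.778
te_Data extraction = (4 + 4·7 + 10)/6 = 42/6 = 7; σ²_Data extraction = ((10−4)/6)² = 1.000
te_Statistical analysis = (9 + 4·10 + 23)/6 = 72/6 = 12; σ²_Statistical analysis = ((23−9)/6)² = 5.444
te_Replicate run = (1 + 4·6 + 11)/6 = 36/6 = 6; σ²_Replicate run = ((11−1)/6)² = 2.778
te_Write-up = (1 + 4·3 + 11)/6 = 24/6 = 4; σ²_Write-up = ((11−1)/6)² = 2.778

Forward pass:
ES_Equipment setup = 0; EF_Equipment setup = 8
ES_Calibration = 0; EF_Calibration = 13
ES_Sample prep = max(EF_Equipment setup=8, EF_Calibration=13) = 13; EF_Sample prep = 13+7 = 20
ES_Run assay = max(EF_Equipment setup=8, EF_Calibration=13) = 13; EF_Run assay = 13+9 = 22
ES_Incubation = max(EF_Equipment setup=8, EF_Calibration=13) = 13; EF_Incubation = 13+4 = 17
ES_Imaging = max(EF_Equipment setup=8, EF_Calibration=13) = 13; EF_Imaging = 13+10 = 23
ES_Data extraction = 8; EF_Data extraction = 8+7 = 15
ES_Statistical analysis = 22; EF_Statistical analysis = 22+12 = 34
ES_Replicate run = 17; EF_Replicate run = 17+6 = 23
ES_Write-up = max(EF_Equipment setup=8, EF_Sample prep=20, EF_Incubation=17, EF_Imaging=23, EF_Data extraction=15, EF_Statistical analysis=34, EF_Replicate run=23) = 34; EF_Write-up = 34+4 = 38
Expected project duration μ = 38 days. Critical path: Calibration → Run assay → Statistical analysis → Write-up.

Variances on critical path: σ²_Calibration=0.111, σ²_Run assay=4.000, σ²_Statistical analysis=5.444, σ²_Write-up=2.778.
Largest is σ²_Statistical analysis = 5.444.

Statistical analysis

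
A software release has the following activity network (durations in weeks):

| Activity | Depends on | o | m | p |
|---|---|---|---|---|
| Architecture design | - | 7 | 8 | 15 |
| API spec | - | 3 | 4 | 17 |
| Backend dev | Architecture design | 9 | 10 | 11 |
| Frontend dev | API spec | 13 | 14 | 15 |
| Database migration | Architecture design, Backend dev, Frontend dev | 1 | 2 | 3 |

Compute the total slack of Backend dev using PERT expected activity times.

te_Architecture design = (7 + 4·8 + 15)/6 = 54/6 = 9
te_API spec = (3 + 4·4 + 17)/6 = 36/6 = 6
te_Backend dev = (9 + 4·10 + 11)/6 = 60/6 = 10
te_Frontend dev = (13 + 4·14 + 15)/6 = 84/6 = 14
te_Database migration = (1 + 4·2 + 3)/6 = 12/6 = 2

Forward pass:
ES_Architecture design = 0; EF_Architecture design = 9
ES_API spec = 0; EF_API spec = 6
ES_Backend dev = 9; EF_Backend dev = 9+10 = 19
ES_Frontend dev = 6; EF_Frontend dev = 6+14 = 20
ES_Database migration = max(EF_Architecture design=9, EF_Backend dev=19, EF_Frontend dev=20) = 20; EF_Database migration = 20+2 = 22
Expected project duration μ = 22 weeks. Critical path: API spec → Frontend dev → Database migration.

Backward pass:
LF_Database migration = 22; LS_Database migration = 22−2 = 20
LF_Frontend dev = LS_Database migration = 20; LS_Frontend dev = 20−14 = 6
LF_Backend dev = LS_Database migration = 20; LS_Backend dev = 20−10 = 10
LF_API spec = LS_Frontend dev = 6; LS_API spec = 6−6 = 0
LF_Architecture design = min(LS_Backend dev=10, LS_Database migration=20) = 10; LS_Architecture design = 10−9 = 1
Slack_Backend dev = LS_Backend dev − ES_Backend dev = 10 − 9 = 1

1 weeks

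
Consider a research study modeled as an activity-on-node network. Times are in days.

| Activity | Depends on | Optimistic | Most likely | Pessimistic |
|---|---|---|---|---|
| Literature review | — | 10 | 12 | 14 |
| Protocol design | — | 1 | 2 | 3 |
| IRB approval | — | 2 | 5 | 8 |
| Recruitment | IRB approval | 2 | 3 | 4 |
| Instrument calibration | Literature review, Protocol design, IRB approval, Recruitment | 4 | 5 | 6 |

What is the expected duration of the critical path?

17 days

te_Literature review = (10 + 4·12 + 14)/6 = 72/6 = 12
te_Protocol design = (1 + 4·2 + 3)/6 = 12/6 = 2
te_IRB approval = (2 + 4·5 + 8)/6 = 30/6 = 5
te_Recruitment = (2 + 4·3 + 4)/6 = 18/6 = 3
te_Instrument calibration = (4 + 4·5 + 6)/6 = 30/6 = 5

Forward pass:
ES_Literature review = 0; EF_Literature review = 12
ES_Protocol design = 0; EF_Protocol design = 2
ES_IRB approval = 0; EF_IRB approval = 5
ES_Recruitment = 5; EF_Recruitment = 5+3 = 8
ES_Instrument calibration = max(EF_Literature review=12, EF_Protocol design=2, EF_IRB approval=5, EF_Recruitment=8) = 12; EF_Instrument calibration = 12+5 = 17
Expected project duration μ = 17 days. Critical path: Literature review → Instrument calibration.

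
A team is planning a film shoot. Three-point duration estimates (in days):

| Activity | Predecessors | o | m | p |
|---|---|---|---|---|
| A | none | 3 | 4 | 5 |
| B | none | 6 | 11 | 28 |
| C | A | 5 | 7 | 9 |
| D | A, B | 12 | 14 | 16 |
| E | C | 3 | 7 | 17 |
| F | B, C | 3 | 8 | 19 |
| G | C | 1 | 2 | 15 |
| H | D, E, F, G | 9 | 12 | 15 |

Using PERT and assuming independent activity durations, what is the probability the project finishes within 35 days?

te_A = (3 + 4·4 + 5)/6 = 24/6 = 4; σ²_A = ((5−3)/6)² = 0.111
te_B = (6 + 4·11 + 28)/6 = 78/6 = 13; σ²_B = ((28−6)/6)² = 13.444
te_C = (5 + 4·7 + 9)/6 = 42/6 = 7; σ²_C = ((9−5)/6)² = 0.444
te_D = (12 + 4·14 + 16)/6 = 84/6 = 14; σ²_D = ((16−12)/6)² = 0.444
te_E = (3 + 4·7 + 17)/6 = 48/6 = 8; σ²_E = ((17−3)/6)² = 5.444
te_F = (3 + 4·8 + 19)/6 = 54/6 = 9; σ²_F = ((19−3)/6)² = 7.111
te_G = (1 + 4·2 + 15)/6 = 24/6 = 4; σ²_G = ((15−1)/6)² = 5.444
te_H = (9 + 4·12 + 15)/6 = 72/6 = 12; σ²_H = ((15−9)/6)² = 1.000

Forward pass:
ES_A = 0; EF_A = 4
ES_B = 0; EF_B = 13
ES_C = 4; EF_C = 4+7 = 11
ES_D = max(EF_A=4, EF_B=13) = 13; EF_D = 13+14 = 27
ES_E = 11; EF_E = 11+8 = 19
ES_F = max(EF_B=13, EF_C=11) = 13; EF_F = 13+9 = 22
ES_G = 11; EF_G = 11+4 = 15
ES_H = max(EF_D=27, EF_E=19, EF_F=22, EF_G=15) = 27; EF_H = 27+12 = 39
Expected project duration μ = 39 days. Critical path: B → D → H.

Variance along critical path = 13.444 + 0.444 + 1.000 = 14.889; σ = √14.889 = 3.859 days.
Z = (35 − 39) / 3.859 = -1.037
P(T ≤ 35) = Φ(-1.037) ≈ 0.150

0.150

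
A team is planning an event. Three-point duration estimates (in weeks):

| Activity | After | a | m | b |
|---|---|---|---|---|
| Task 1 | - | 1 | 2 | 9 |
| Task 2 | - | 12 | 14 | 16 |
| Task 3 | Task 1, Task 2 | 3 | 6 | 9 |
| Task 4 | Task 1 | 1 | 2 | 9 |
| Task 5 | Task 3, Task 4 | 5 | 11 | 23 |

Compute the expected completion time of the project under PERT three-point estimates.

te_Task 1 = (1 + 4·2 + 9)/6 = 18/6 = 3
te_Task 2 = (12 + 4·14 + 16)/6 = 84/6 = 14
te_Task 3 = (3 + 4·6 + 9)/6 = 36/6 = 6
te_Task 4 = (1 + 4·2 + 9)/6 = 18/6 = 3
te_Task 5 = (5 + 4·11 + 23)/6 = 72/6 = 12

Forward pass:
ES_Task 1 = 0; EF_Task 1 = 3
ES_Task 2 = 0; EF_Task 2 = 14
ES_Task 3 = max(EF_Task 1=3, EF_Task 2=14) = 14; EF_Task 3 = 14+6 = 20
ES_Task 4 = 3; EF_Task 4 = 3+3 = 6
ES_Task 5 = max(EF_Task 3=20, EF_Task 4=6) = 20; EF_Task 5 = 20+12 = 32
Expected project duration μ = 32 weeks. Critical path: Task 2 → Task 3 → Task 5.

32 weeks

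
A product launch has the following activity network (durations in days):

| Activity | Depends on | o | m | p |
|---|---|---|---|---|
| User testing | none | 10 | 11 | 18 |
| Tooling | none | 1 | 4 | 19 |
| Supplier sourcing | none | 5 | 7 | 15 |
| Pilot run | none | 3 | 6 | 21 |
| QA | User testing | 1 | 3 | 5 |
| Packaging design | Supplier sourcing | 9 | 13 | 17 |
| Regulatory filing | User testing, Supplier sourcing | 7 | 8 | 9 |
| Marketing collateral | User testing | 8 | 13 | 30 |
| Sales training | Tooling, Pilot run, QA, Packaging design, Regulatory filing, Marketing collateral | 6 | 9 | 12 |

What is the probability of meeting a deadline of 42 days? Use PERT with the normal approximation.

te_User testing = (10 + 4·11 + 18)/6 = 72/6 = 12; σ²_User testing = ((18−10)/6)² = 1.778
te_Tooling = (1 + 4·4 + 19)/6 = 36/6 = 6; σ²_Tooling = ((19−1)/6)² = 9.000
te_Supplier sourcing = (5 + 4·7 + 15)/6 = 48/6 = 8; σ²_Supplier sourcing = ((15−5)/6)² = 2.778
te_Pilot run = (3 + 4·6 + 21)/6 = 48/6 = 8; σ²_Pilot run = ((21−3)/6)² = 9.000
te_QA = (1 + 4·3 + 5)/6 = 18/6 = 3; σ²_QA = ((5−1)/6)² = 0.444
te_Packaging design = (9 + 4·13 + 17)/6 = 78/6 = 13; σ²_Packaging design = ((17−9)/6)² = 1.778
te_Regulatory filing = (7 + 4·8 + 9)/6 = 48/6 = 8; σ²_Regulatory filing = ((9−7)/6)² = 0.111
te_Marketing collateral = (8 + 4·13 + 30)/6 = 90/6 = 15; σ²_Marketing collateral = ((30−8)/6)² = 13.444
te_Sales training = (6 + 4·9 + 12)/6 = 54/6 = 9; σ²_Sales training = ((12−6)/6)² = 1.000

Forward pass:
ES_User testing = 0; EF_User testing = 12
ES_Tooling = 0; EF_Tooling = 6
ES_Supplier sourcing = 0; EF_Supplier sourcing = 8
ES_Pilot run = 0; EF_Pilot run = 8
ES_QA = 12; EF_QA = 12+3 = 15
ES_Packaging design = 8; EF_Packaging design = 8+13 = 21
ES_Regulatory filing = max(EF_User testing=12, EF_Supplier sourcing=8) = 12; EF_Regulatory filing = 12+8 = 20
ES_Marketing collateral = 12; EF_Marketing collateral = 12+15 = 27
ES_Sales training = max(EF_Tooling=6, EF_Pilot run=8, EF_QA=15, EF_Packaging design=21, EF_Regulatory filing=20, EF_Marketing collateral=27) = 27; EF_Sales training = 27+9 = 36
Expected project duration μ = 36 days. Critical path: User testing → Marketing collateral → Sales training.

Variance along critical path = 1.778 + 13.444 + 1.000 = 16.222; σ = √16.222 = 4.028 days.
Z = (42 − 36) / 4.028 = 1.490
P(T ≤ 42) = Φ(1.490) ≈ 0.932

0.932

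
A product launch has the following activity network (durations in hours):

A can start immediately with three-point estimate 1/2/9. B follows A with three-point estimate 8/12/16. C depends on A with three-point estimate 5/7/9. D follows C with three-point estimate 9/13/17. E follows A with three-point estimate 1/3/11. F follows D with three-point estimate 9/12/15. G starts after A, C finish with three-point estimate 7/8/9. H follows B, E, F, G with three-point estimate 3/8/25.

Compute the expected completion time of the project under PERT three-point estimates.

45 hours

te_A = (1 + 4·2 + 9)/6 = 18/6 = 3
te_B = (8 + 4·12 + 16)/6 = 72/6 = 12
te_C = (5 + 4·7 + 9)/6 = 42/6 = 7
te_D = (9 + 4·13 + 17)/6 = 78/6 = 13
te_E = (1 + 4·3 + 11)/6 = 24/6 = 4
te_F = (9 + 4·12 + 15)/6 = 72/6 = 12
te_G = (7 + 4·8 + 9)/6 = 48/6 = 8
te_H = (3 + 4·8 + 25)/6 = 60/6 = 10

Forward pass:
ES_A = 0; EF_A = 3
ES_B = 3; EF_B = 3+12 = 15
ES_C = 3; EF_C = 3+7 = 10
ES_D = 10; EF_D = 10+13 = 23
ES_E = 3; EF_E = 3+4 = 7
ES_F = 23; EF_F = 23+12 = 35
ES_G = max(EF_A=3, EF_C=10) = 10; EF_G = 10+8 = 18
ES_H = max(EF_B=15, EF_E=7, EF_F=35, EF_G=18) = 35; EF_H = 35+10 = 45
Expected project duration μ = 45 hours. Critical path: A → C → D → F → H.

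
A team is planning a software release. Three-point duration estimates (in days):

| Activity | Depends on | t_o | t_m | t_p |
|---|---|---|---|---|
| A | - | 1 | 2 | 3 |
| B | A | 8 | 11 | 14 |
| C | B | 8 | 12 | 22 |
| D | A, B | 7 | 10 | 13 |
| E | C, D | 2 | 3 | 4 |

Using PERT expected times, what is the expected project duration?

29 days

te_A = (1 + 4·2 + 3)/6 = 12/6 = 2
te_B = (8 + 4·11 + 14)/6 = 66/6 = 11
te_C = (8 + 4·12 + 22)/6 = 78/6 = 13
te_D = (7 + 4·10 + 13)/6 = 60/6 = 10
te_E = (2 + 4·3 + 4)/6 = 18/6 = 3

Forward pass:
ES_A = 0; EF_A = 2
ES_B = 2; EF_B = 2+11 = 13
ES_C = 13; EF_C = 13+13 = 26
ES_D = max(EF_A=2, EF_B=13) = 13; EF_D = 13+10 = 23
ES_E = max(EF_C=26, EF_D=23) = 26; EF_E = 26+3 = 29
Expected project duration μ = 29 days. Critical path: A → B → C → E.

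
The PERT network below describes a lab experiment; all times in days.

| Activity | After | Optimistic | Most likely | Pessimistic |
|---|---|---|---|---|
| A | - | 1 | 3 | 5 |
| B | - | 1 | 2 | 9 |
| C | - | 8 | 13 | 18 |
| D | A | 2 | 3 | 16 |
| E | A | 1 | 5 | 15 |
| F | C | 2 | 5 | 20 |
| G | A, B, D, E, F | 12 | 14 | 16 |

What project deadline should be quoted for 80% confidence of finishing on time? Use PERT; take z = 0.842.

36.9 days

te_A = (1 + 4·3 + 5)/6 = 18/6 = 3; σ²_A = ((5−1)/6)² = 0.444
te_B = (1 + 4·2 + 9)/6 = 18/6 = 3; σ²_B = ((9−1)/6)² = 1.778
te_C = (8 + 4·13 + 18)/6 = 78/6 = 13; σ²_C = ((18−8)/6)² = 2.778
te_D = (2 + 4·3 + 16)/6 = 30/6 = 5; σ²_D = ((16−2)/6)² = 5.444
te_E = (1 + 4·5 + 15)/6 = 36/6 = 6; σ²_E = ((15−1)/6)² = 5.444
te_F = (2 + 4·5 + 20)/6 = 42/6 = 7; σ²_F = ((20−2)/6)² = 9.000
te_G = (12 + 4·14 + 16)/6 = 84/6 = 14; σ²_G = ((16−12)/6)² = 0.444

Forward pass:
ES_A = 0; EF_A = 3
ES_B = 0; EF_B = 3
ES_C = 0; EF_C = 13
ES_D = 3; EF_D = 3+5 = 8
ES_E = 3; EF_E = 3+6 = 9
ES_F = 13; EF_F = 13+7 = 20
ES_G = max(EF_A=3, EF_B=3, EF_D=8, EF_E=9, EF_F=20) = 20; EF_G = 20+14 = 34
Expected project duration μ = 34 days. Critical path: C → F → G.

Variance along critical path = 2.778 + 9.000 + 0.444 = 12.222; σ = 3.496 days.
D = μ + z·σ = 34 + 0.842·3.496 = 36.9 days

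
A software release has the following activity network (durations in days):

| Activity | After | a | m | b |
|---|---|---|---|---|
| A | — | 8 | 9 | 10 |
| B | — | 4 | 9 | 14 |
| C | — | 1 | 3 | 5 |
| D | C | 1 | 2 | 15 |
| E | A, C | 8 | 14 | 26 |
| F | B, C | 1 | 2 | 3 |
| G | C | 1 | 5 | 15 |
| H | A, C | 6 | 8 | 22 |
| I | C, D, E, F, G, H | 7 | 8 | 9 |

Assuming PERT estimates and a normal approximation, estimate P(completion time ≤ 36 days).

0.906

te_A = (8 + 4·9 + 10)/6 = 54/6 = 9; σ²_A = ((10−8)/6)² = 0.111
te_B = (4 + 4·9 + 14)/6 = 54/6 = 9; σ²_B = ((14−4)/6)² = 2.778
te_C = (1 + 4·3 + 5)/6 = 18/6 = 3; σ²_C = ((5−1)/6)² = 0.444
te_D = (1 + 4·2 + 15)/6 = 24/6 = 4; σ²_D = ((15−1)/6)² = 5.444
te_E = (8 + 4·14 + 26)/6 = 90/6 = 15; σ²_E = ((26−8)/6)² = 9.000
te_F = (1 + 4·2 + 3)/6 = 12/6 = 2; σ²_F = ((3−1)/6)² = 0.111
te_G = (1 + 4·5 + 15)/6 = 36/6 = 6; σ²_G = ((15−1)/6)² = 5.444
te_H = (6 + 4·8 + 22)/6 = 60/6 = 10; σ²_H = ((22−6)/6)² = 7.111
te_I = (7 + 4·8 + 9)/6 = 48/6 = 8; σ²_I = ((9−7)/6)² = 0.111

Forward pass:
ES_A = 0; EF_A = 9
ES_B = 0; EF_B = 9
ES_C = 0; EF_C = 3
ES_D = 3; EF_D = 3+4 = 7
ES_E = max(EF_A=9, EF_C=3) = 9; EF_E = 9+15 = 24
ES_F = max(EF_B=9, EF_C=3) = 9; EF_F = 9+2 = 11
ES_G = 3; EF_G = 3+6 = 9
ES_H = max(EF_A=9, EF_C=3) = 9; EF_H = 9+10 = 19
ES_I = max(EF_C=3, EF_D=7, EF_E=24, EF_F=11, EF_G=9, EF_H=19) = 24; EF_I = 24+8 = 32
Expected project duration μ = 32 days. Critical path: A → E → I.

Variance along critical path = 0.111 + 9.000 + 0.111 = 9.222; σ = √9.222 = 3.037 days.
Z = (36 − 32) / 3.037 = 1.317
P(T ≤ 36) = Φ(1.317) ≈ 0.906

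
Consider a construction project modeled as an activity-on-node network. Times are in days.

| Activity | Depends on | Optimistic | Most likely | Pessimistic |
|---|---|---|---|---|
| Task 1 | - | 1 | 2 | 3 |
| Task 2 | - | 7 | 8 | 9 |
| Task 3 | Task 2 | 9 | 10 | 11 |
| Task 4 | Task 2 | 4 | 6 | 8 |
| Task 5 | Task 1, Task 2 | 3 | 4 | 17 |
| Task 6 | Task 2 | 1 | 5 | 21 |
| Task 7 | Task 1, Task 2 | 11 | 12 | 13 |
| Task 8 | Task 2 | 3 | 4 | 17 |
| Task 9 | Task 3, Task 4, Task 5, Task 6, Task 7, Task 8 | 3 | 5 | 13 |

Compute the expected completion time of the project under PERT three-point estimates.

26 days

te_Task 1 = (1 + 4·2 + 3)/6 = 12/6 = 2
te_Task 2 = (7 + 4·8 + 9)/6 = 48/6 = 8
te_Task 3 = (9 + 4·10 + 11)/6 = 60/6 = 10
te_Task 4 = (4 + 4·6 + 8)/6 = 36/6 = 6
te_Task 5 = (3 + 4·4 + 17)/6 = 36/6 = 6
te_Task 6 = (1 + 4·5 + 21)/6 = 42/6 = 7
te_Task 7 = (11 + 4·12 + 13)/6 = 72/6 = 12
te_Task 8 = (3 + 4·4 + 17)/6 = 36/6 = 6
te_Task 9 = (3 + 4·5 + 13)/6 = 36/6 = 6

Forward pass:
ES_Task 1 = 0; EF_Task 1 = 2
ES_Task 2 = 0; EF_Task 2 = 8
ES_Task 3 = 8; EF_Task 3 = 8+10 = 18
ES_Task 4 = 8; EF_Task 4 = 8+6 = 14
ES_Task 5 = max(EF_Task 1=2, EF_Task 2=8) = 8; EF_Task 5 = 8+6 = 14
ES_Task 6 = 8; EF_Task 6 = 8+7 = 15
ES_Task 7 = max(EF_Task 1=2, EF_Task 2=8) = 8; EF_Task 7 = 8+12 = 20
ES_Task 8 = 8; EF_Task 8 = 8+6 = 14
ES_Task 9 = max(EF_Task 3=18, EF_Task 4=14, EF_Task 5=14, EF_Task 6=15, EF_Task 7=20, EF_Task 8=14) = 20; EF_Task 9 = 20+6 = 26
Expected project duration μ = 26 days. Critical path: Task 2 → Task 7 → Task 9.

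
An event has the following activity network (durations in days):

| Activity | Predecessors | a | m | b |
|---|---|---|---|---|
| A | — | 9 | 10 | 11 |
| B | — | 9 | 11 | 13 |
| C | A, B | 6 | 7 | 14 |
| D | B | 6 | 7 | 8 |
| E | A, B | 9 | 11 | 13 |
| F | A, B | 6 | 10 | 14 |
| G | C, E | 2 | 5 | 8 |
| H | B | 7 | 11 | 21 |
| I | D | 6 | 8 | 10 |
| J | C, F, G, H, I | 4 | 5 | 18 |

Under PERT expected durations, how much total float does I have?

te_A = (9 + 4·10 + 11)/6 = 60/6 = 10
te_B = (9 + 4·11 + 13)/6 = 66/6 = 11
te_C = (6 + 4·7 + 14)/6 = 48/6 = 8
te_D = (6 + 4·7 + 8)/6 = 42/6 = 7
te_E = (9 + 4·11 + 13)/6 = 66/6 = 11
te_F = (6 + 4·10 + 14)/6 = 60/6 = 10
te_G = (2 + 4·5 + 8)/6 = 30/6 = 5
te_H = (7 + 4·11 + 21)/6 = 72/6 = 12
te_I = (6 + 4·8 + 10)/6 = 48/6 = 8
te_J = (4 + 4·5 + 18)/6 = 42/6 = 7

Forward pass:
ES_A = 0; EF_A = 10
ES_B = 0; EF_B = 11
ES_C = max(EF_A=10, EF_B=11) = 11; EF_C = 11+8 = 19
ES_D = 11; EF_D = 11+7 = 18
ES_E = max(EF_A=10, EF_B=11) = 11; EF_E = 11+11 = 22
ES_F = max(EF_A=10, EF_B=11) = 11; EF_F = 11+10 = 21
ES_G = max(EF_C=19, EF_E=22) = 22; EF_G = 22+5 = 27
ES_H = 11; EF_H = 11+12 = 23
ES_I = 18; EF_I = 18+8 = 26
ES_J = max(EF_C=19, EF_F=21, EF_G=27, EF_H=23, EF_I=26) = 27; EF_J = 27+7 = 34
Expected project duration μ = 34 days. Critical path: B → E → G → J.

Backward pass:
LF_J = 34; LS_J = 34−7 = 27
LF_I = LS_J = 27; LS_I = 27−8 = 19
LF_H = LS_J = 27; LS_H = 27−12 = 15
LF_G = LS_J = 27; LS_G = 27−5 = 22
LF_F = LS_J = 27; LS_F = 27−10 = 17
LF_E = LS_G = 22; LS_E = 22−11 = 11
LF_D = LS_I = 19; LS_D = 19−7 = 12
LF_C = min(LS_G=22, LS_J=27) = 22; LS_C = 22−8 = 14
LF_B = min(LS_C=14, LS_D=12, LS_E=11, LS_F=17, LS_H=15) = 11; LS_B = 11−11 = 0
LF_A = min(LS_C=14, LS_E=11, LS_F=17) = 11; LS_A = 11−10 = 1
Slack_I = LS_I − ES_I = 19 − 18 = 1

1 days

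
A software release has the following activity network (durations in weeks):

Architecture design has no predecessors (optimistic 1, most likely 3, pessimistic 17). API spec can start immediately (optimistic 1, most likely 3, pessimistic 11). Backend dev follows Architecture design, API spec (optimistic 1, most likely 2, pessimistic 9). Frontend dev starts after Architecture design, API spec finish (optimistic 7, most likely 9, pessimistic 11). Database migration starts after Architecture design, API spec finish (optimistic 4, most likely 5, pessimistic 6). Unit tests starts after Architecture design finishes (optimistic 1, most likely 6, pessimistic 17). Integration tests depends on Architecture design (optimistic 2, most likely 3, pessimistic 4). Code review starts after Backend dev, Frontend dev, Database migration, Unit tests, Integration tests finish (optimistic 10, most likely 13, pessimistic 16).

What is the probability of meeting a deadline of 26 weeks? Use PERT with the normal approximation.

te_Architecture design = (1 + 4·3 + 17)/6 = 30/6 = 5; σ²_Architecture design = ((17−1)/6)² = 7.111
te_API spec = (1 + 4·3 + 11)/6 = 24/6 = 4; σ²_API spec = ((11−1)/6)² = 2.778
te_Backend dev = (1 + 4·2 + 9)/6 = 18/6 = 3; σ²_Backend dev = ((9−1)/6)² = 1.778
te_Frontend dev = (7 + 4·9 + 11)/6 = 54/6 = 9; σ²_Frontend dev = ((11−7)/6)² = 0.444
te_Database migration = (4 + 4·5 + 6)/6 = 30/6 = 5; σ²_Database migration = ((6−4)/6)² = 0.111
te_Unit tests = (1 + 4·6 + 17)/6 = 42/6 = 7; σ²_Unit tests = ((17−1)/6)² = 7.111
te_Integration tests = (2 + 4·3 + 4)/6 = 18/6 = 3; σ²_Integration tests = ((4−2)/6)² = 0.111
te_Code review = (10 + 4·13 + 16)/6 = 78/6 = 13; σ²_Code review = ((16−10)/6)² = 1.000

Forward pass:
ES_Architecture design = 0; EF_Architecture design = 5
ES_API spec = 0; EF_API spec = 4
ES_Backend dev = max(EF_Architecture design=5, EF_API spec=4) = 5; EF_Backend dev = 5+3 = 8
ES_Frontend dev = max(EF_Architecture design=5, EF_API spec=4) = 5; EF_Frontend dev = 5+9 = 14
ES_Database migration = max(EF_Architecture design=5, EF_API spec=4) = 5; EF_Database migration = 5+5 = 10
ES_Unit tests = 5; EF_Unit tests = 5+7 = 12
ES_Integration tests = 5; EF_Integration tests = 5+3 = 8
ES_Code review = max(EF_Backend dev=8, EF_Frontend dev=14, EF_Database migration=10, EF_Unit tests=12, EF_Integration tests=8) = 14; EF_Code review = 14+13 = 27
Expected project duration μ = 27 weeks. Critical path: Architecture design → Frontend dev → Code review.

Variance along critical path = 7.111 + 0.444 + 1.000 = 8.556; σ = √8.556 = 2.925 weeks.
Z = (26 − 27) / 2.925 = -0.342
P(T ≤ 26) = Φ(-0.342) ≈ 0.366

0.366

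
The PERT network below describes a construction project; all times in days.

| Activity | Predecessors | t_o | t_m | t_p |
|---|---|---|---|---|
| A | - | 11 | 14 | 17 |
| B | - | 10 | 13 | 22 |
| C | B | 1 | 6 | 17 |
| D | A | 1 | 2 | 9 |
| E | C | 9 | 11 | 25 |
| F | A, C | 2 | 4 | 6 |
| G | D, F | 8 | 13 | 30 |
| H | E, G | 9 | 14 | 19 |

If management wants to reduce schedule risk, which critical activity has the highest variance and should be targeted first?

G

te_A = (11 + 4·14 + 17)/6 = 84/6 = 14; σ²_A = ((17−11)/6)² = 1.000
te_B = (10 + 4·13 + 22)/6 = 84/6 = 14; σ²_B = ((22−10)/6)² = 4.000
te_C = (1 + 4·6 + 17)/6 = 42/6 = 7; σ²_C = ((17−1)/6)² = 7.111
te_D = (1 + 4·2 + 9)/6 = 18/6 = 3; σ²_D = ((9−1)/6)² = 1.778
te_E = (9 + 4·11 + 25)/6 = 78/6 = 13; σ²_E = ((25−9)/6)² = 7.111
te_F = (2 + 4·4 + 6)/6 = 24/6 = 4; σ²_F = ((6−2)/6)² = 0.444
te_G = (8 + 4·13 + 30)/6 = 90/6 = 15; σ²_G = ((30−8)/6)² = 13.444
te_H = (9 + 4·14 + 19)/6 = 84/6 = 14; σ²_H = ((19−9)/6)² = 2.778

Forward pass:
ES_A = 0; EF_A = 14
ES_B = 0; EF_B = 14
ES_C = 14; EF_C = 14+7 = 21
ES_D = 14; EF_D = 14+3 = 17
ES_E = 21; EF_E = 21+13 = 34
ES_F = max(EF_A=14, EF_C=21) = 21; EF_F = 21+4 = 25
ES_G = max(EF_D=17, EF_F=25) = 25; EF_G = 25+15 = 40
ES_H = max(EF_E=34, EF_G=40) = 40; EF_H = 40+14 = 54
Expected project duration μ = 54 days. Critical path: B → C → F → G → H.

Variances on critical path: σ²_B=4.000, σ²_C=7.111, σ²_F=0.444, σ²_G=13.444, σ²_H=2.778.
Largest is σ²_G = 13.444.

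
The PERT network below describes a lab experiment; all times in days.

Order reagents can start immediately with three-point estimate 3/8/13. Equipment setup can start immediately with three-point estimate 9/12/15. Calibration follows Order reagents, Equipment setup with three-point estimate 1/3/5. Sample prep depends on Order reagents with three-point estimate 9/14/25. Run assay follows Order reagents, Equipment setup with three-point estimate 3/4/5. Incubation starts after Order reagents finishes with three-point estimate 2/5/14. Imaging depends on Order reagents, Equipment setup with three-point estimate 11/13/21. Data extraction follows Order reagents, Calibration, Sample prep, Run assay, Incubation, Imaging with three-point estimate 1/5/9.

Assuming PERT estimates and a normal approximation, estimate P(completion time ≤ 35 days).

0.955

te_Order reagents = (3 + 4·8 + 13)/6 = 48/6 = 8; σ²_Order reagents = ((13−3)/6)² = 2.778
te_Equipment setup = (9 + 4·12 + 15)/6 = 72/6 = 12; σ²_Equipment setup = ((15−9)/6)² = 1.000
te_Calibration = (1 + 4·3 + 5)/6 = 18/6 = 3; σ²_Calibration = ((5−1)/6)² = 0.444
te_Sample prep = (9 + 4·14 + 25)/6 = 90/6 = 15; σ²_Sample prep = ((25−9)/6)² = 7.111
te_Run assay = (3 + 4·4 + 5)/6 = 24/6 = 4; σ²_Run assay = ((5−3)/6)² = 0.111
te_Incubation = (2 + 4·5 + 14)/6 = 36/6 = 6; σ²_Incubation = ((14−2)/6)² = 4.000
te_Imaging = (11 + 4·13 + 21)/6 = 84/6 = 14; σ²_Imaging = ((21−11)/6)² = 2.778
te_Data extraction = (1 + 4·5 + 9)/6 = 30/6 = 5; σ²_Data extraction = ((9−1)/6)² = 1.778

Forward pass:
ES_Order reagents = 0; EF_Order reagents = 8
ES_Equipment setup = 0; EF_Equipment setup = 12
ES_Calibration = max(EF_Order reagents=8, EF_Equipment setup=12) = 12; EF_Calibration = 12+3 = 15
ES_Sample prep = 8; EF_Sample prep = 8+15 = 23
ES_Run assay = max(EF_Order reagents=8, EF_Equipment setup=12) = 12; EF_Run assay = 12+4 = 16
ES_Incubation = 8; EF_Incubation = 8+6 = 14
ES_Imaging = max(EF_Order reagents=8, EF_Equipment setup=12) = 12; EF_Imaging = 12+14 = 26
ES_Data extraction = max(EF_Order reagents=8, EF_Calibration=15, EF_Sample prep=23, EF_Run assay=16, EF_Incubation=14, EF_Imaging=26) = 26; EF_Data extraction = 26+5 = 31
Expected project duration μ = 31 days. Critical path: Equipment setup → Imaging → Data extraction.

Variance along critical path = 1.000 + 2.778 + 1.778 = 5.556; σ = √5.556 = 2.357 days.
Z = (35 − 31) / 2.357 = 1.697
P(T ≤ 35) = Φ(1.697) ≈ 0.955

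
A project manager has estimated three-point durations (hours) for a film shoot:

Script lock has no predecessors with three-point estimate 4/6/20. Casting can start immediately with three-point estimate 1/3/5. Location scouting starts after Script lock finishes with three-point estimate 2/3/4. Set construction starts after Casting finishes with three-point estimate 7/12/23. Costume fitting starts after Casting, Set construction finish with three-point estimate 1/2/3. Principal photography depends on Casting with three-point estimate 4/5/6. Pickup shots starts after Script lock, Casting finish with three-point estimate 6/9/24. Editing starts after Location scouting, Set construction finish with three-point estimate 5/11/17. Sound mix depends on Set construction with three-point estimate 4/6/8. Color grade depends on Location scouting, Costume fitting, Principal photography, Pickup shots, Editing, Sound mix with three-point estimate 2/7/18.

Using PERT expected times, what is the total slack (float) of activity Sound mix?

5 hours

te_Script lock = (4 + 4·6 + 20)/6 = 48/6 = 8
te_Casting = (1 + 4·3 + 5)/6 = 18/6 = 3
te_Location scouting = (2 + 4·3 + 4)/6 = 18/6 = 3
te_Set construction = (7 + 4·12 + 23)/6 = 78/6 = 13
te_Costume fitting = (1 + 4·2 + 3)/6 = 12/6 = 2
te_Principal photography = (4 + 4·5 + 6)/6 = 30/6 = 5
te_Pickup shots = (6 + 4·9 + 24)/6 = 66/6 = 11
te_Editing = (5 + 4·11 + 17)/6 = 66/6 = 11
te_Sound mix = (4 + 4·6 + 8)/6 = 36/6 = 6
te_Color grade = (2 + 4·7 + 18)/6 = 48/6 = 8

Forward pass:
ES_Script lock = 0; EF_Script lock = 8
ES_Casting = 0; EF_Casting = 3
ES_Location scouting = 8; EF_Location scouting = 8+3 = 11
ES_Set construction = 3; EF_Set construction = 3+13 = 16
ES_Costume fitting = max(EF_Casting=3, EF_Set construction=16) = 16; EF_Costume fitting = 16+2 = 18
ES_Principal photography = 3; EF_Principal photography = 3+5 = 8
ES_Pickup shots = max(EF_Script lock=8, EF_Casting=3) = 8; EF_Pickup shots = 8+11 = 19
ES_Editing = max(EF_Location scouting=11, EF_Set construction=16) = 16; EF_Editing = 16+11 = 27
ES_Sound mix = 16; EF_Sound mix = 16+6 = 22
ES_Color grade = max(EF_Location scouting=11, EF_Costume fitting=18, EF_Principal photography=8, EF_Pickup shots=19, EF_Editing=27, EF_Sound mix=22) = 27; EF_Color grade = 27+8 = 35
Expected project duration μ = 35 hours. Critical path: Casting → Set construction → Editing → Color grade.

Backward pass:
LF_Color grade = 35; LS_Color grade = 35−8 = 27
LF_Sound mix = LS_Color grade = 27; LS_Sound mix = 27−6 = 21
LF_Editing = LS_Color grade = 27; LS_Editing = 27−11 = 16
LF_Pickup shots = LS_Color grade = 27; LS_Pickup shots = 27−11 = 16
LF_Principal photography = LS_Color grade = 27; LS_Principal photography = 27−5 = 22
LF_Costume fitting = LS_Color grade = 27; LS_Costume fitting = 27−2 = 25
LF_Set construction = min(LS_Costume fitting=25, LS_Editing=16, LS_Sound mix=21) = 16; LS_Set construction = 16−13 = 3
LF_Location scouting = min(LS_Editing=16, LS_Color grade=27) = 16; LS_Location scouting = 16−3 = 13
LF_Casting = min(LS_Set construction=3, LS_Costume fitting=25, LS_Principal photography=22, LS_Pickup shots=16) = 3; LS_Casting = 3−3 = 0
LF_Script lock = min(LS_Location scouting=13, LS_Pickup shots=16) = 13; LS_Script lock = 13−8 = 5
Slack_Sound mix = LS_Sound mix − ES_Sound mix = 21 − 16 = 5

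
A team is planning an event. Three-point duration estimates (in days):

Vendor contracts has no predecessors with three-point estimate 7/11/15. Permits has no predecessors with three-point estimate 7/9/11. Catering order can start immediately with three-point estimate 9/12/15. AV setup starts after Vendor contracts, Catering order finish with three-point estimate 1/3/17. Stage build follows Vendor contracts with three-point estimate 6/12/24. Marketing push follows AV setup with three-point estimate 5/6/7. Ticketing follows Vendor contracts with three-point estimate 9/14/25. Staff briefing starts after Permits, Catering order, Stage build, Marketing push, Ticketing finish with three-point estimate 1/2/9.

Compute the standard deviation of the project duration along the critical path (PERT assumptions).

te_Vendor contracts = (7 + 4·11 + 15)/6 = 66/6 = 11; σ²_Vendor contracts = ((15−7)/6)² = 1.778
te_Permits = (7 + 4·9 + 11)/6 = 54/6 = 9; σ²_Permits = ((11−7)/6)² = 0.444
te_Catering order = (9 + 4·12 + 15)/6 = 72/6 = 12; σ²_Catering order = ((15−9)/6)² = 1.000
te_AV setup = (1 + 4·3 + 17)/6 = 30/6 = 5; σ²_AV setup = ((17−1)/6)² = 7.111
te_Stage build = (6 + 4·12 + 24)/6 = 78/6 = 13; σ²_Stage build = ((24−6)/6)² = 9.000
te_Marketing push = (5 + 4·6 + 7)/6 = 36/6 = 6; σ²_Marketing push = ((7−5)/6)² = 0.111
te_Ticketing = (9 + 4·14 + 25)/6 = 90/6 = 15; σ²_Ticketing = ((25−9)/6)² = 7.111
te_Staff briefing = (1 + 4·2 + 9)/6 = 18/6 = 3; σ²_Staff briefing = ((9−1)/6)² = 1.778

Forward pass:
ES_Vendor contracts = 0; EF_Vendor contracts = 11
ES_Permits = 0; EF_Permits = 9
ES_Catering order = 0; EF_Catering order = 12
ES_AV setup = max(EF_Vendor contracts=11, EF_Catering order=12) = 12; EF_AV setup = 12+5 = 17
ES_Stage build = 11; EF_Stage build = 11+13 = 24
ES_Marketing push = 17; EF_Marketing push = 17+6 = 23
ES_Ticketing = 11; EF_Ticketing = 11+15 = 26
ES_Staff briefing = max(EF_Permits=9, EF_Catering order=12, EF_Stage build=24, EF_Marketing push=23, EF_Ticketing=26) = 26; EF_Staff briefing = 26+3 = 29
Expected project duration μ = 29 days. Critical path: Vendor contracts → Ticketing → Staff briefing.

Variance along critical path = 1.778 + 7.111 + 1.778 = 10.667
σ = √10.667 = 3.266 days

3.27 days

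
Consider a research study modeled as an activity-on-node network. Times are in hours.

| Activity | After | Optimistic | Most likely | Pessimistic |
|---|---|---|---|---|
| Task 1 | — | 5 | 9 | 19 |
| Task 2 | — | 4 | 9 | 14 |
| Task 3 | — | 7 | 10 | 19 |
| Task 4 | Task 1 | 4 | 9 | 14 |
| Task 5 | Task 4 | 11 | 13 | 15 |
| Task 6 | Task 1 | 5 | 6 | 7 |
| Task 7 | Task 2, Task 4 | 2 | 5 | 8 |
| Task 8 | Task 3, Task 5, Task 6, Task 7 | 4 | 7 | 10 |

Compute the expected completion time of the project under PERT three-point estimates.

39 hours

te_Task 1 = (5 + 4·9 + 19)/6 = 60/6 = 10
te_Task 2 = (4 + 4·9 + 14)/6 = 54/6 = 9
te_Task 3 = (7 + 4·10 + 19)/6 = 66/6 = 11
te_Task 4 = (4 + 4·9 + 14)/6 = 54/6 = 9
te_Task 5 = (11 + 4·13 + 15)/6 = 78/6 = 13
te_Task 6 = (5 + 4·6 + 7)/6 = 36/6 = 6
te_Task 7 = (2 + 4·5 + 8)/6 = 30/6 = 5
te_Task 8 = (4 + 4·7 + 10)/6 = 42/6 = 7

Forward pass:
ES_Task 1 = 0; EF_Task 1 = 10
ES_Task 2 = 0; EF_Task 2 = 9
ES_Task 3 = 0; EF_Task 3 = 11
ES_Task 4 = 10; EF_Task 4 = 10+9 = 19
ES_Task 5 = 19; EF_Task 5 = 19+13 = 32
ES_Task 6 = 10; EF_Task 6 = 10+6 = 16
ES_Task 7 = max(EF_Task 2=9, EF_Task 4=19) = 19; EF_Task 7 = 19+5 = 24
ES_Task 8 = max(EF_Task 3=11, EF_Task 5=32, EF_Task 6=16, EF_Task 7=24) = 32; EF_Task 8 = 32+7 = 39
Expected project duration μ = 39 hours. Critical path: Task 1 → Task 4 → Task 5 → Task 8.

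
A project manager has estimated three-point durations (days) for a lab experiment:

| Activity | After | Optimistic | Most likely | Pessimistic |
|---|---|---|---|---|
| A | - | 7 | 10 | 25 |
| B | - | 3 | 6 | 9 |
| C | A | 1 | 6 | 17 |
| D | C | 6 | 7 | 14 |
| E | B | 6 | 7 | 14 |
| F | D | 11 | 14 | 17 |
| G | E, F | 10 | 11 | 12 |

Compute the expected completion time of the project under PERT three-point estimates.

te_A = (7 + 4·10 + 25)/6 = 72/6 = 12
te_B = (3 + 4·6 + 9)/6 = 36/6 = 6
te_C = (1 + 4·6 + 17)/6 = 42/6 = 7
te_D = (6 + 4·7 + 14)/6 = 48/6 = 8
te_E = (6 + 4·7 + 14)/6 = 48/6 = 8
te_F = (11 + 4·14 + 17)/6 = 84/6 = 14
te_G = (10 + 4·11 + 12)/6 = 66/6 = 11

Forward pass:
ES_A = 0; EF_A = 12
ES_B = 0; EF_B = 6
ES_C = 12; EF_C = 12+7 = 19
ES_D = 19; EF_D = 19+8 = 27
ES_E = 6; EF_E = 6+8 = 14
ES_F = 27; EF_F = 27+14 = 41
ES_G = max(EF_E=14, EF_F=41) = 41; EF_G = 41+11 = 52
Expected project duration μ = 52 days. Critical path: A → C → D → F → G.

52 days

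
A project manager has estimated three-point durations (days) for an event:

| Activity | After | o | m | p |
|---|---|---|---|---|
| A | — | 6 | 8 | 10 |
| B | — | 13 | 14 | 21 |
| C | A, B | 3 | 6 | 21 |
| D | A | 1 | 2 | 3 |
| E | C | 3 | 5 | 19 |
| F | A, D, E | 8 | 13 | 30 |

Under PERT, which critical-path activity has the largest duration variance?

F

te_A = (6 + 4·8 + 10)/6 = 48/6 = 8; σ²_A = ((10−6)/6)² = 0.444
te_B = (13 + 4·14 + 21)/6 = 90/6 = 15; σ²_B = ((21−13)/6)² = 1.778
te_C = (3 + 4·6 + 21)/6 = 48/6 = 8; σ²_C = ((21−3)/6)² = 9.000
te_D = (1 + 4·2 + 3)/6 = 12/6 = 2; σ²_D = ((3−1)/6)² = 0.111
te_E = (3 + 4·5 + 19)/6 = 42/6 = 7; σ²_E = ((19−3)/6)² = 7.111
te_F = (8 + 4·13 + 30)/6 = 90/6 = 15; σ²_F = ((30−8)/6)² = 13.444

Forward pass:
ES_A = 0; EF_A = 8
ES_B = 0; EF_B = 15
ES_C = max(EF_A=8, EF_B=15) = 15; EF_C = 15+8 = 23
ES_D = 8; EF_D = 8+2 = 10
ES_E = 23; EF_E = 23+7 = 30
ES_F = max(EF_A=8, EF_D=10, EF_E=30) = 30; EF_F = 30+15 = 45
Expected project duration μ = 45 days. Critical path: B → C → E → F.

Variances on critical path: σ²_B=1.778, σ²_C=9.000, σ²_E=7.111, σ²_F=13.444.
Largest is σ²_F = 13.444.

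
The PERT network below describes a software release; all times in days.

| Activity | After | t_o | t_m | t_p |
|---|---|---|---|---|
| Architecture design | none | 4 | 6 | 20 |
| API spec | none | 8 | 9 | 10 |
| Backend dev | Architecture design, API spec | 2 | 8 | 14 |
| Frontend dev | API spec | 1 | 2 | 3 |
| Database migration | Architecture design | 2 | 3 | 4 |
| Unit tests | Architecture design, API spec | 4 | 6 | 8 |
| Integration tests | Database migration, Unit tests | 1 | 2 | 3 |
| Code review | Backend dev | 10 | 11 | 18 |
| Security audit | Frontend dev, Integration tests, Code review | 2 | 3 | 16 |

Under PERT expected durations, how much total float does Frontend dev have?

te_Architecture design = (4 + 4·6 + 20)/6 = 48/6 = 8
te_API spec = (8 + 4·9 + 10)/6 = 54/6 = 9
te_Backend dev = (2 + 4·8 + 14)/6 = 48/6 = 8
te_Frontend dev = (1 + 4·2 + 3)/6 = 12/6 = 2
te_Database migration = (2 + 4·3 + 4)/6 = 18/6 = 3
te_Unit tests = (4 + 4·6 + 8)/6 = 36/6 = 6
te_Integration tests = (1 + 4·2 + 3)/6 = 12/6 = 2
te_Code review = (10 + 4·11 + 18)/6 = 72/6 = 12
te_Security audit = (2 + 4·3 + 16)/6 = 30/6 = 5

Forward pass:
ES_Architecture design = 0; EF_Architecture design = 8
ES_API spec = 0; EF_API spec = 9
ES_Backend dev = max(EF_Architecture design=8, EF_API spec=9) = 9; EF_Backend dev = 9+8 = 17
ES_Frontend dev = 9; EF_Frontend dev = 9+2 = 11
ES_Database migration = 8; EF_Database migration = 8+3 = 11
ES_Unit tests = max(EF_Architecture design=8, EF_API spec=9) = 9; EF_Unit tests = 9+6 = 15
ES_Integration tests = max(EF_Database migration=11, EF_Unit tests=15) = 15; EF_Integration tests = 15+2 = 17
ES_Code review = 17; EF_Code review = 17+12 = 29
ES_Security audit = max(EF_Frontend dev=11, EF_Integration tests=17, EF_Code review=29) = 29; EF_Security audit = 29+5 = 34
Expected project duration μ = 34 days. Critical path: API spec → Backend dev → Code review → Security audit.

Backward pass:
LF_Security audit = 34; LS_Security audit = 34−5 = 29
LF_Code review = LS_Security audit = 29; LS_Code review = 29−12 = 17
LF_Integration tests = LS_Security audit = 29; LS_Integration tests = 29−2 = 27
LF_Unit tests = LS_Integration tests = 27; LS_Unit tests = 27−6 = 21
LF_Database migration = LS_Integration tests = 27; LS_Database migration = 27−3 = 24
LF_Frontend dev = LS_Security audit = 29; LS_Frontend dev = 29−2 = 27
LF_Backend dev = LS_Code review = 17; LS_Backend dev = 17−8 = 9
LF_API spec = min(LS_Backend dev=9, LS_Frontend dev=27, LS_Unit tests=21) = 9; LS_API spec = 9−9 = 0
LF_Architecture design = min(LS_Backend dev=9, LS_Database migration=24, LS_Unit tests=21) = 9; LS_Architecture design = 9−8 = 1
Slack_Frontend dev = LS_Frontend dev − ES_Frontend dev = 27 − 9 = 18

18 days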